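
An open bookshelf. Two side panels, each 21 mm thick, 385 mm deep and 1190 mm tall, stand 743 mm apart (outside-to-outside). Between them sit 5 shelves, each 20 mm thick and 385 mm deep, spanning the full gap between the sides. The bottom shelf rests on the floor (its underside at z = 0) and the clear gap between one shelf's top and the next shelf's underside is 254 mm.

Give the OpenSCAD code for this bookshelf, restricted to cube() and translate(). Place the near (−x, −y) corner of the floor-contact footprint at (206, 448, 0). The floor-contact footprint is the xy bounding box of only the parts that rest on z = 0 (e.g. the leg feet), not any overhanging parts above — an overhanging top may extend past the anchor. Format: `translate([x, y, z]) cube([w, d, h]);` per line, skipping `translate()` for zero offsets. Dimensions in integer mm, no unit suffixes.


translate([206, 448, 0]) cube([21, 385, 1190]);
translate([928, 448, 0]) cube([21, 385, 1190]);
translate([227, 448, 0]) cube([701, 385, 20]);
translate([227, 448, 274]) cube([701, 385, 20]);
translate([227, 448, 548]) cube([701, 385, 20]);
translate([227, 448, 822]) cube([701, 385, 20]);
translate([227, 448, 1096]) cube([701, 385, 20]);


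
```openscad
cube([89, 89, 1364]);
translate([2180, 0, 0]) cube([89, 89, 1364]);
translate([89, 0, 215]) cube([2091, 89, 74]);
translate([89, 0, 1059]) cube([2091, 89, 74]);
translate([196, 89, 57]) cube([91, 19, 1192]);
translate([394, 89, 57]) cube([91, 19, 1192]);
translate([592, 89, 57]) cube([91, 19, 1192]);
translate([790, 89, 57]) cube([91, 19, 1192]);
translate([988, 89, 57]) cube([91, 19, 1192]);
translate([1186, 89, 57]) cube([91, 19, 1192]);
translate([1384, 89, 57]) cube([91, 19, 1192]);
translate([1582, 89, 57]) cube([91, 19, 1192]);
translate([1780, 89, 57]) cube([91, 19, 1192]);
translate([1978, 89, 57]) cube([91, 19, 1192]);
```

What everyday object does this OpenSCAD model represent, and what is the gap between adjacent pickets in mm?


A fence section. The picket gap is 107 mm.

Two posts, two rails, 10 pickets — a fence section. Span 2091 mm holds 10 pickets of 91 mm with 11 equal gaps: ⌊(2091 − 10·91) / 11⌋ = 107 mm.


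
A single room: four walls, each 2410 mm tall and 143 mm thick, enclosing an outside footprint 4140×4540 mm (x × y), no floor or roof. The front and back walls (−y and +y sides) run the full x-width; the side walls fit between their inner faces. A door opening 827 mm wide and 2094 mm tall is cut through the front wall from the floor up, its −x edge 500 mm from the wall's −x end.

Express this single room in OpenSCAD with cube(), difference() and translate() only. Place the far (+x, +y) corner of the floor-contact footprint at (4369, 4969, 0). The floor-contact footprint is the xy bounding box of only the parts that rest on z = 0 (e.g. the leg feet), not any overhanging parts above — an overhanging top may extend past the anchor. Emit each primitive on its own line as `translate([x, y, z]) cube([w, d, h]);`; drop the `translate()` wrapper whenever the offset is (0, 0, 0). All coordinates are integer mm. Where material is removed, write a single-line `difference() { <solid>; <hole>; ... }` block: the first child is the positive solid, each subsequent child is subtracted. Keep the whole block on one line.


difference() { translate([229, 429, 0]) cube([4140, 143, 2410]); translate([729, 429, 0]) cube([827, 143, 2094]); }
translate([229, 4826, 0]) cube([4140, 143, 2410]);
translate([229, 572, 0]) cube([143, 4254, 2410]);
translate([4226, 572, 0]) cube([143, 4254, 2410]);


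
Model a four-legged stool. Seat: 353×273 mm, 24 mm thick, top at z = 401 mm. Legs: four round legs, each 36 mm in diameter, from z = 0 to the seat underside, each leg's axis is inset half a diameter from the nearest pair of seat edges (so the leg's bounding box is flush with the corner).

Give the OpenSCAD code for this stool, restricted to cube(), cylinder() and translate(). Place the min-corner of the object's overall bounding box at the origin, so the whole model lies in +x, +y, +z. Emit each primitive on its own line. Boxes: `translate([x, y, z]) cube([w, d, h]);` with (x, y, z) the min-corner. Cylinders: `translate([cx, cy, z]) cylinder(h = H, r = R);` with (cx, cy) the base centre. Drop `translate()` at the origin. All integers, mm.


translate([0, 0, 377]) cube([353, 273, 24]);
translate([18, 18, 0]) cylinder(h = 377, r = 18);
translate([335, 18, 0]) cylinder(h = 377, r = 18);
translate([18, 255, 0]) cylinder(h = 377, r = 18);
translate([335, 255, 0]) cylinder(h = 377, r = 18);


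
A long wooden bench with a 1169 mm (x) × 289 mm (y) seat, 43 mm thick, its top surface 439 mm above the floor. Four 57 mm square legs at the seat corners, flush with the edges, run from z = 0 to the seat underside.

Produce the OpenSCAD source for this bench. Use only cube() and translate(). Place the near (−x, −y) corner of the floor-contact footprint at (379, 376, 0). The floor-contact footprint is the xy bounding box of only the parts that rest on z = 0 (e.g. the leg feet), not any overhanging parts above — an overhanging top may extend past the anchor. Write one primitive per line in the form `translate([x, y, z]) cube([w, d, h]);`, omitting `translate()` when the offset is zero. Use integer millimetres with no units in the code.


translate([379, 376, 396]) cube([1169, 289, 43]);
translate([379, 376, 0]) cube([57, 57, 396]);
translate([379, 608, 0]) cube([57, 57, 396]);
translate([1491, 376, 0]) cube([57, 57, 396]);
translate([1491, 608, 0]) cube([57, 57, 396]);


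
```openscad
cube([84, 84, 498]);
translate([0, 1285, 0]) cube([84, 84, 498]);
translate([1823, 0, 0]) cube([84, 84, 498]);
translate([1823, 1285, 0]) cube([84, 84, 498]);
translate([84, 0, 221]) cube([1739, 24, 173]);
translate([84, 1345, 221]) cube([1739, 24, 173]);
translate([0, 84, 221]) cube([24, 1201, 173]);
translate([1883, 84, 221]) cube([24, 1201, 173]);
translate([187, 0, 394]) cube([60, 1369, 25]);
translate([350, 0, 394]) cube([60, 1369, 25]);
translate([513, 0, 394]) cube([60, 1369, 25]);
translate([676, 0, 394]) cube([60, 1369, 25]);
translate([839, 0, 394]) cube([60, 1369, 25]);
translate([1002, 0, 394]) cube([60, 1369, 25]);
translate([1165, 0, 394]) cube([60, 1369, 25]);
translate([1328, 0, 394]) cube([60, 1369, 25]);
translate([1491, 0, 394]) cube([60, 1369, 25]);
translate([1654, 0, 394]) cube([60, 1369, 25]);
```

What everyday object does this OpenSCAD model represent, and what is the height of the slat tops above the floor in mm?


A bed frame. The slat-top height is 419 mm.

Four posts, four rails, and a row of slats — a bed frame. Slats sit on the rails at z = 221 + 173 = 394; with slat thickness 25, the top is 419 mm.


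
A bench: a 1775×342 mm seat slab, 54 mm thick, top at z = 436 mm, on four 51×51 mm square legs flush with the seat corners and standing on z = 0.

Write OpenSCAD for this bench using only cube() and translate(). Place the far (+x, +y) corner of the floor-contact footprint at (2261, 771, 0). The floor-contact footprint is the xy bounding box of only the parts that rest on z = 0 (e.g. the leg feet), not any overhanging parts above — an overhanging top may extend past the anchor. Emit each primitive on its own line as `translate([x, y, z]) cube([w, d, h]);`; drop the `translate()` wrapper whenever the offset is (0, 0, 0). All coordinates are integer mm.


translate([486, 429, 382]) cube([1775, 342, 54]);
translate([486, 429, 0]) cube([51, 51, 382]);
translate([486, 720, 0]) cube([51, 51, 382]);
translate([2210, 429, 0]) cube([51, 51, 382]);
translate([2210, 720, 0]) cube([51, 51, 382]);


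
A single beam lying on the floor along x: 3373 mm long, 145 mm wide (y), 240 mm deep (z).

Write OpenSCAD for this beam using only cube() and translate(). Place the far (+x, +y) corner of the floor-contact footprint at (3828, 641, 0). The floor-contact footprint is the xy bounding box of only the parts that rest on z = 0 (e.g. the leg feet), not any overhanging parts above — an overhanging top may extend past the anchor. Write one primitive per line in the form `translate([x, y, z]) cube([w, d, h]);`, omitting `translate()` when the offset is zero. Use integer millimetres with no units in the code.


translate([455, 496, 0]) cube([3373, 145, 240]);


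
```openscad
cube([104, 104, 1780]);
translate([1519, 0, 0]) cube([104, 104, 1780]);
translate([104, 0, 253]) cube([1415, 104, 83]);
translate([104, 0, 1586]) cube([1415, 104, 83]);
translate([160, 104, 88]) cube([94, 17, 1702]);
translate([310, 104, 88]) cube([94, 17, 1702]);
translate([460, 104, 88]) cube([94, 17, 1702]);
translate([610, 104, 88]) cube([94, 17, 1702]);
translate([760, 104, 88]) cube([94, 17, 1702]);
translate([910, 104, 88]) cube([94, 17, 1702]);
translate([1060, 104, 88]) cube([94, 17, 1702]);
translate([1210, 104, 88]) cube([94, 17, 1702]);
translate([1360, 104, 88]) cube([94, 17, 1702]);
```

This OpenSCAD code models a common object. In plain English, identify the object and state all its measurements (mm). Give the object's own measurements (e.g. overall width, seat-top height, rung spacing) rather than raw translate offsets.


A fence section. Two 104×104 mm posts, 1780 mm tall, stand on the floor with a clear span of 1415 mm between their inner faces. Two horizontal rails of 104×83 mm section span the gap between the posts with their undersides at z = 253 mm and z = 1586 mm, flush with the posts' −y face. 9 pickets, each 94 mm wide, 17 mm thick and 1702 mm tall, are fixed to the +y face of the rails with their bottoms at z = 88 mm, spaced across the span with a 56 mm gap after the −x post and between neighbouring pickets, with 65 mm left before the +x post.


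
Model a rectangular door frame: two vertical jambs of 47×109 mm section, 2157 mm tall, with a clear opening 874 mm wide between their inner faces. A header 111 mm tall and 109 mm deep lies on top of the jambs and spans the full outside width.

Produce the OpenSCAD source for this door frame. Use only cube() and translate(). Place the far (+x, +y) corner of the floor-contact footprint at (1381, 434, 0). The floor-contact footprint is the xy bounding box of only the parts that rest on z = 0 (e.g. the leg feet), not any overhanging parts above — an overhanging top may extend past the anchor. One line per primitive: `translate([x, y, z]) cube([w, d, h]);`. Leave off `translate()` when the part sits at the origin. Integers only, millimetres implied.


translate([413, 325, 0]) cube([47, 109, 2157]);
translate([1334, 325, 0]) cube([47, 109, 2157]);
translate([413, 325, 2157]) cube([968, 109, 111]);


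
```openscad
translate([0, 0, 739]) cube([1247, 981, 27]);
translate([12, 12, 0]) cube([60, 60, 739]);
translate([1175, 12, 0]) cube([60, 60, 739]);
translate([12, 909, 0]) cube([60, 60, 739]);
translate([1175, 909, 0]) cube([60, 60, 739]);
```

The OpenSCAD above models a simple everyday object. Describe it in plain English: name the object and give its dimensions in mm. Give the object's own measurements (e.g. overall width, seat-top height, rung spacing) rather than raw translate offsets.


A rectangular dining table. The top is 1247×981×27 mm with its upper surface at z = 766 mm. It stands on four 60×60 mm square legs, each inset 12 mm from the nearest pair of top edges, running from the floor to the underside of the top.


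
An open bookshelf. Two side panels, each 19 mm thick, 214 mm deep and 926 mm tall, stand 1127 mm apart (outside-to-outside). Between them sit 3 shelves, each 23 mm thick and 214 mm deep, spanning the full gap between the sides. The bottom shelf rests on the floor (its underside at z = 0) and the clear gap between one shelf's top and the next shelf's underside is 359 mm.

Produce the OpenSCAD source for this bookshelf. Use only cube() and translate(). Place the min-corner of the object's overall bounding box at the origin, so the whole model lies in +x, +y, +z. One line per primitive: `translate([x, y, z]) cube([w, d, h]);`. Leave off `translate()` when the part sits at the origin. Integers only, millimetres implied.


cube([19, 214, 926]);
translate([1108, 0, 0]) cube([19, 214, 926]);
translate([19, 0, 0]) cube([1089, 214, 23]);
translate([19, 0, 382]) cube([1089, 214, 23]);
translate([19, 0, 764]) cube([1089, 214, 23]);


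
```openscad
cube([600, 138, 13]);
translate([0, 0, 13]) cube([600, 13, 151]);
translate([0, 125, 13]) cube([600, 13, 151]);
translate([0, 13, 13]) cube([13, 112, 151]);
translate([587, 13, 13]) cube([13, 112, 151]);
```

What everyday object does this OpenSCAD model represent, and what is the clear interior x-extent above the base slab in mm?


An open box. The internal width is 574 mm.

A 600×138 base slab with four walls standing on it — an open box. The base is 600 mm wide and the walls are 13 mm thick, so the internal width is 600 − 2 × 13 = 574 mm.


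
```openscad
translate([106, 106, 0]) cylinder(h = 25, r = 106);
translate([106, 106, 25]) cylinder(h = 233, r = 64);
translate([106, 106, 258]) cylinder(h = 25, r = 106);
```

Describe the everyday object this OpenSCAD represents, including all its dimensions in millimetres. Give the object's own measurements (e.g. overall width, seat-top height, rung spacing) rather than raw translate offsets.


A spool: two coaxial disc flanges of radius 106 mm and thickness 25 mm, joined by a core cylinder of radius 64 mm and height 233 mm. The lower flange rests on z = 0 and the three cylinders share a vertical axis.


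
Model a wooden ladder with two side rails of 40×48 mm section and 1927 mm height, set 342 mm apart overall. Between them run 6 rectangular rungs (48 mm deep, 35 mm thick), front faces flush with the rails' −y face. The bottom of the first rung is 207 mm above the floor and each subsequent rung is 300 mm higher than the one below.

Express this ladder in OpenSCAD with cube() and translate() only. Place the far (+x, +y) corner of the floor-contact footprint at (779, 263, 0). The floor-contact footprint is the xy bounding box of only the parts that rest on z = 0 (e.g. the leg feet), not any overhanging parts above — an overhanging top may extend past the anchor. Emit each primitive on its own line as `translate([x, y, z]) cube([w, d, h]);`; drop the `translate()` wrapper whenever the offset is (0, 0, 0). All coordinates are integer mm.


translate([437, 215, 0]) cube([40, 48, 1927]);
translate([739, 215, 0]) cube([40, 48, 1927]);
translate([477, 215, 207]) cube([262, 48, 35]);
translate([477, 215, 507]) cube([262, 48, 35]);
translate([477, 215, 807]) cube([262, 48, 35]);
translate([477, 215, 1107]) cube([262, 48, 35]);
translate([477, 215, 1407]) cube([262, 48, 35]);
translate([477, 215, 1707]) cube([262, 48, 35]);


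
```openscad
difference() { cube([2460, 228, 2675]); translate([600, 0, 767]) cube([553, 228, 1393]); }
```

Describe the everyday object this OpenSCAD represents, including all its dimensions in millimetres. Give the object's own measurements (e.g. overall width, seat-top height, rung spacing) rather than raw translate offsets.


A wall 2460 mm long (x), 228 mm thick (y), 2675 mm tall, with a rectangular window opening cut through it. The opening is 553 mm wide and 1393 mm tall; its sill is at z = 767 mm and its near (−x) edge is 600 mm from the wall's −x end. The opening passes through the full wall thickness.


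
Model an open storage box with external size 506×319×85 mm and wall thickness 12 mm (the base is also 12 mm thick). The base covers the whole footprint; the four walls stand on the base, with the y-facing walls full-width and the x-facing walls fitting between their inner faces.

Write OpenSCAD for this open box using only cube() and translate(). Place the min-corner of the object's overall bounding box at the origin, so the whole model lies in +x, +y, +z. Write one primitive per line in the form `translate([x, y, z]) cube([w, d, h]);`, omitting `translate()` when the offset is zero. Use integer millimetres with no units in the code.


cube([506, 319, 12]);
translate([0, 0, 12]) cube([506, 12, 73]);
translate([0, 307, 12]) cube([506, 12, 73]);
translate([0, 12, 12]) cube([12, 295, 73]);
translate([494, 12, 12]) cube([12, 295, 73]);


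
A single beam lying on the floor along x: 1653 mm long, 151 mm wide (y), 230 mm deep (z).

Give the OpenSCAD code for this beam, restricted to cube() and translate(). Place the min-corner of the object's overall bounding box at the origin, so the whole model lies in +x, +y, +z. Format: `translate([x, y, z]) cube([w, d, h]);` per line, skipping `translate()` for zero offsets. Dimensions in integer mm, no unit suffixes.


cube([1653, 151, 230]);


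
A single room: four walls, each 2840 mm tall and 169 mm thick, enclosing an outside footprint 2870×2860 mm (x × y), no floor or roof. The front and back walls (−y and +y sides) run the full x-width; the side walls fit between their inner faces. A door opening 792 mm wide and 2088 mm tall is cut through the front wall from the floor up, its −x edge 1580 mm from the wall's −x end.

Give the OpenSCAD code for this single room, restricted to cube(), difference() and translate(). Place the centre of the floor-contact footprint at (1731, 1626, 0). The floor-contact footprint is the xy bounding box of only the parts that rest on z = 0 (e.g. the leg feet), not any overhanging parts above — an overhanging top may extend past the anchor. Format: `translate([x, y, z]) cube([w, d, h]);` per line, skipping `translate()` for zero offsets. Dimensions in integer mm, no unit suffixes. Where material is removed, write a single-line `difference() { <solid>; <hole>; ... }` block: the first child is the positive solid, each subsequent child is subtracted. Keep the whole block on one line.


difference() { translate([296, 196, 0]) cube([2870, 169, 2840]); translate([1876, 196, 0]) cube([792, 169, 2088]); }
translate([296, 2887, 0]) cube([2870, 169, 2840]);
translate([296, 365, 0]) cube([169, 2522, 2840]);
translate([2997, 365, 0]) cube([169, 2522, 2840]);


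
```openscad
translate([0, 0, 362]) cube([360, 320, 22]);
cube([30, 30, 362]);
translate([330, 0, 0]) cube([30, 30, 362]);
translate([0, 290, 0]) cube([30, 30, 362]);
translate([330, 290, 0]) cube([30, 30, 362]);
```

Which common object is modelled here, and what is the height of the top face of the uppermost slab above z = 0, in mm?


A stool. The seat height is 384 mm.

A 360×320×22 slab at z = 362 on four corner posts — a stool. The seat top is 362 + 22 = 384 mm.


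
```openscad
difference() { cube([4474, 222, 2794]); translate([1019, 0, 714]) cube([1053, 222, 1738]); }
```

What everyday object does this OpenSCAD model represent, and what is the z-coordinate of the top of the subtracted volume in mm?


A wall with a window opening. The window head height is 2452 mm.

A wall with a rectangular opening subtracted — a window. Sill at z = 714, opening 1738 mm tall, so the head is at 714 + 1738 = 2452 mm.


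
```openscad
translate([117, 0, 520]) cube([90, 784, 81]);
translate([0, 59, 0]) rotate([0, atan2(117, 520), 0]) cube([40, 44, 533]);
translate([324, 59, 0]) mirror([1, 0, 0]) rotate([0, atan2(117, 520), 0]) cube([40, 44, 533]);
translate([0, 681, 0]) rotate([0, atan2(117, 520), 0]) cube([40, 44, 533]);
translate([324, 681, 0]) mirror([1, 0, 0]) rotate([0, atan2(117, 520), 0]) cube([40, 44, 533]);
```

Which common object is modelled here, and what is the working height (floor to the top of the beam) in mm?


A sawhorse. The overall height is 601 mm.

A beam across two mirrored pairs of raked legs — a sawhorse. The beam's underside is at z = 520 (matching the legs' vertical rise in atan2(117, 520)) and the beam is 81 mm tall, so its top is at 520 + 81 = 601 mm. The raked legs top out at the beam's underside, so that is the highest point.


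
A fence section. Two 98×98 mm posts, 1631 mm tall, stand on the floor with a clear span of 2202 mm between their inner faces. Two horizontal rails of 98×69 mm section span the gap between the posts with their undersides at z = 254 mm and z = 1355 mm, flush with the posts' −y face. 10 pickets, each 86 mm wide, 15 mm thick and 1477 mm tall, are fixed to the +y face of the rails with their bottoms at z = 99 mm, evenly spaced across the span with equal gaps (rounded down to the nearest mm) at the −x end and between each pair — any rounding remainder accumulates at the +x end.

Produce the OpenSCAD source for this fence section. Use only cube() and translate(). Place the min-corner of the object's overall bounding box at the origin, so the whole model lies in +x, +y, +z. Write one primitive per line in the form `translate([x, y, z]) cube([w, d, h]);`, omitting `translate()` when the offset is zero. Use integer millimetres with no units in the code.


cube([98, 98, 1631]);
translate([2300, 0, 0]) cube([98, 98, 1631]);
translate([98, 0, 254]) cube([2202, 98, 69]);
translate([98, 0, 1355]) cube([2202, 98, 69]);
translate([220, 98, 99]) cube([86, 15, 1477]);
translate([428, 98, 99]) cube([86, 15, 1477]);
translate([636, 98, 99]) cube([86, 15, 1477]);
translate([844, 98, 99]) cube([86, 15, 1477]);
translate([1052, 98, 99]) cube([86, 15, 1477]);
translate([1260, 98, 99]) cube([86, 15, 1477]);
translate([1468, 98, 99]) cube([86, 15, 1477]);
translate([1676, 98, 99]) cube([86, 15, 1477]);
translate([1884, 98, 99]) cube([86, 15, 1477]);
translate([2092, 98, 99]) cube([86, 15, 1477]);


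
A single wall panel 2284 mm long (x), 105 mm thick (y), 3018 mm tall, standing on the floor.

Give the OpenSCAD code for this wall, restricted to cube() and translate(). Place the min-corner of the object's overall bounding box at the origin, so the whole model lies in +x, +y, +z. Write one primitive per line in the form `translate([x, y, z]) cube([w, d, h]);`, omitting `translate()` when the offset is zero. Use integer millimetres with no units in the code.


cube([2284, 105, 3018]);


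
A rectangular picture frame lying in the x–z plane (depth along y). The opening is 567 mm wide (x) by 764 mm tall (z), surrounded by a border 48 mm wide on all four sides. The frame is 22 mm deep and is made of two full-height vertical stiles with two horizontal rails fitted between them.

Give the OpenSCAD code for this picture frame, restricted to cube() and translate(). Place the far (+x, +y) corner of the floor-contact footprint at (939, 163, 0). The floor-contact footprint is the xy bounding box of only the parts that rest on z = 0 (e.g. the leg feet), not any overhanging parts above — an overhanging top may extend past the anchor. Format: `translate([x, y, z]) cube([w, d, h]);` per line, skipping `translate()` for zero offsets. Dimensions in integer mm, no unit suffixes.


translate([276, 141, 0]) cube([48, 22, 860]);
translate([891, 141, 0]) cube([48, 22, 860]);
translate([324, 141, 0]) cube([567, 22, 48]);
translate([324, 141, 812]) cube([567, 22, 48]);


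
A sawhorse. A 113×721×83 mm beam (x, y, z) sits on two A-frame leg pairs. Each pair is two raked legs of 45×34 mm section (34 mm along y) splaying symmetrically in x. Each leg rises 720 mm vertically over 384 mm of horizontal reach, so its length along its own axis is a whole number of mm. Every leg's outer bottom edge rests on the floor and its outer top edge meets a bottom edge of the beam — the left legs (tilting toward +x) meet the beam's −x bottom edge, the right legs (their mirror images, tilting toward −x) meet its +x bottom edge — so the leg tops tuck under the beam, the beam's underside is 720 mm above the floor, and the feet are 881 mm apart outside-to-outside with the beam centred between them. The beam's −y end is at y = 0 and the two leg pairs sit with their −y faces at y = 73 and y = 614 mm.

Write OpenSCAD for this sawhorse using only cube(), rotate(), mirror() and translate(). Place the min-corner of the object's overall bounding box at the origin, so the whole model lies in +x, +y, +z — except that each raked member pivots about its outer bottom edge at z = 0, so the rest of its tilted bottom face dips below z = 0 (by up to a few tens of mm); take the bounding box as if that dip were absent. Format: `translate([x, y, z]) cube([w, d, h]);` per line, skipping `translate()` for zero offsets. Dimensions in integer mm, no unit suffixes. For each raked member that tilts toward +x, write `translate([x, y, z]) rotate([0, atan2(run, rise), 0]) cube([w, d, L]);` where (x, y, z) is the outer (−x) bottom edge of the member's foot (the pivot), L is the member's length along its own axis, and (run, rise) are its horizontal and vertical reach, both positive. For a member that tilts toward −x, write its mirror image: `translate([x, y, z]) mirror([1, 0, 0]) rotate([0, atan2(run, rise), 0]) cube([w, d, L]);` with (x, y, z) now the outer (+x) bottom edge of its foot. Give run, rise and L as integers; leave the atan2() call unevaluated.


translate([384, 0, 720]) cube([113, 721, 83]);
translate([0, 73, 0]) rotate([0, atan2(384, 720), 0]) cube([45, 34, 816]);
translate([881, 73, 0]) mirror([1, 0, 0]) rotate([0, atan2(384, 720), 0]) cube([45, 34, 816]);
translate([0, 614, 0]) rotate([0, atan2(384, 720), 0]) cube([45, 34, 816]);
translate([881, 614, 0]) mirror([1, 0, 0]) rotate([0, atan2(384, 720), 0]) cube([45, 34, 816]);


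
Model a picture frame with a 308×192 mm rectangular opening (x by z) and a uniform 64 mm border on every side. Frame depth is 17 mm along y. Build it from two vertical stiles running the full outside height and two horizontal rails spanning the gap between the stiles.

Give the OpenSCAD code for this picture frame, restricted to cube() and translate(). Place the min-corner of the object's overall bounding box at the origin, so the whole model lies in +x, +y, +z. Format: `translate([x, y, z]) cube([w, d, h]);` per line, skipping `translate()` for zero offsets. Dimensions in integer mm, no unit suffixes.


cube([64, 17, 320]);
translate([372, 0, 0]) cube([64, 17, 320]);
translate([64, 0, 0]) cube([308, 17, 64]);
translate([64, 0, 256]) cube([308, 17, 64]);


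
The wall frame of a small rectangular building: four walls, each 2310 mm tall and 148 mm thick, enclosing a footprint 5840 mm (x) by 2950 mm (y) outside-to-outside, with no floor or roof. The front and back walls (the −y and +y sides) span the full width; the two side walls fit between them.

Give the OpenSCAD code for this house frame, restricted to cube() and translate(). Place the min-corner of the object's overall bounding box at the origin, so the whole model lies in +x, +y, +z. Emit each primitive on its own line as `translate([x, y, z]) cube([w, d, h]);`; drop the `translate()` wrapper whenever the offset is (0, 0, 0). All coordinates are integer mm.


cube([5840, 148, 2310]);
translate([0, 2802, 0]) cube([5840, 148, 2310]);
translate([0, 148, 0]) cube([148, 2654, 2310]);
translate([5692, 148, 0]) cube([148, 2654, 2310]);


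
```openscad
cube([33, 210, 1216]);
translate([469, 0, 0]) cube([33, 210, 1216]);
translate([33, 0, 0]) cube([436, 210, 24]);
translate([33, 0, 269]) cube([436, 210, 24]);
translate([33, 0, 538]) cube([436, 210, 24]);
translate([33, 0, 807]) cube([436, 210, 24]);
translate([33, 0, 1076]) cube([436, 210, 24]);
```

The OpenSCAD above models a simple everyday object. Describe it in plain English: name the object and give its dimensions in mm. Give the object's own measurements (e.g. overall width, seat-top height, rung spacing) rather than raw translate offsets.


An open bookshelf. Two side panels, each 33 mm thick, 210 mm deep and 1216 mm tall, stand 502 mm apart (outside-to-outside). Between them sit 5 shelves, each 24 mm thick and 210 mm deep, spanning the full gap between the sides. The bottom shelf rests on the floor (its underside at z = 0) and the clear gap between one shelf's top and the next shelf's underside is 245 mm.


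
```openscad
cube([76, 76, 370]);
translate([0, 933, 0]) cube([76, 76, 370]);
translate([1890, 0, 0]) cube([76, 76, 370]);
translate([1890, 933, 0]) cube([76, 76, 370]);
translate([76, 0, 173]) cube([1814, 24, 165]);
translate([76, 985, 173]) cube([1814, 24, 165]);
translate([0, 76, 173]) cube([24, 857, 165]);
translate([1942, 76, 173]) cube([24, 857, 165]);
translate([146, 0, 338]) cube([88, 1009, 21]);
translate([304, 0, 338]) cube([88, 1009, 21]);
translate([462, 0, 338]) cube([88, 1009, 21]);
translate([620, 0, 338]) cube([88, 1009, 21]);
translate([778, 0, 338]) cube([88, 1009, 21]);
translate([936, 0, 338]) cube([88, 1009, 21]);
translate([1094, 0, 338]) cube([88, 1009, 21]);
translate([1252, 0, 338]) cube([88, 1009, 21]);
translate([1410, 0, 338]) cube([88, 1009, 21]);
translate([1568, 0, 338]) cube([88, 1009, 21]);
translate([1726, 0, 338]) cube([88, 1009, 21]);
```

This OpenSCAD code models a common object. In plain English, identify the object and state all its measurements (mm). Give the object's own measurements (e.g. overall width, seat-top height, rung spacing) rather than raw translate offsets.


A bed frame 1966 mm long (x) by 1009 mm wide (y). Four 76×76 mm corner posts, 370 mm tall, at the corners of the footprint. Four rails of 24 mm thickness and 165 mm height run between adjacent posts with their undersides at z = 173 mm, their outer faces flush with the outside of the frame (the two x-running rails run between the posts' inner faces; the two y-running rails run between the posts' inner faces). 11 slats, each 88 mm wide (x) and 21 mm thick, lie across the top of the two x-running rails, running the full 1009 mm width of the frame in y; along x they sit between the end posts with a 70 mm gap after the −x posts and between neighbouring slats, leaving 76 mm before the +x posts.


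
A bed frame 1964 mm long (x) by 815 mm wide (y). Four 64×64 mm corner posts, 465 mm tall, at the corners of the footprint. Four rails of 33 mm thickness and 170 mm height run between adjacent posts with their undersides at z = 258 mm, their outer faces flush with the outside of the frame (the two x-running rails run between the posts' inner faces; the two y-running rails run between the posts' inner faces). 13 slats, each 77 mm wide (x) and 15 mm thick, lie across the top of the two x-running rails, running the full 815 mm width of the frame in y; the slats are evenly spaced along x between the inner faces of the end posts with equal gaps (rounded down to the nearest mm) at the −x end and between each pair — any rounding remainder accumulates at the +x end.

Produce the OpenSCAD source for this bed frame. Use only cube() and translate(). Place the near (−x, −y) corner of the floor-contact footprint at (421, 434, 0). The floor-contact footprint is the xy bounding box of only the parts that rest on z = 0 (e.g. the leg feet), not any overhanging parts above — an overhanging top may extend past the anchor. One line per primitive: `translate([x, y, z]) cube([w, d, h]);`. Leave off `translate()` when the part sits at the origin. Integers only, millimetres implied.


// slat z = rail_z + rail_h = 258 + 170 = 428
// slat gap = ⌊(1836 − 13·77) / 14⌋ = 59
translate([421, 434, 0]) cube([64, 64, 465]);
translate([421, 1185, 0]) cube([64, 64, 465]);
translate([2321, 434, 0]) cube([64, 64, 465]);
translate([2321, 1185, 0]) cube([64, 64, 465]);
translate([485, 434, 258]) cube([1836, 33, 170]);
translate([485, 1216, 258]) cube([1836, 33, 170]);
translate([421, 498, 258]) cube([33, 687, 170]);
translate([2352, 498, 258]) cube([33, 687, 170]);
translate([544, 434, 428]) cube([77, 815, 15]);
translate([680, 434, 428]) cube([77, 815, 15]);
translate([816, 434, 428]) cube([77, 815, 15]);
translate([952, 434, 428]) cube([77, 815, 15]);
translate([1088, 434, 428]) cube([77, 815, 15]);
translate([1224, 434, 428]) cube([77, 815, 15]);
translate([1360, 434, 428]) cube([77, 815, 15]);
translate([1496, 434, 428]) cube([77, 815, 15]);
translate([1632, 434, 428]) cube([77, 815, 15]);
translate([1768, 434, 428]) cube([77, 815, 15]);
translate([1904, 434, 428]) cube([77, 815, 15]);
translate([2040, 434, 428]) cube([77, 815, 15]);
translate([2176, 434, 428]) cube([77, 815, 15]);


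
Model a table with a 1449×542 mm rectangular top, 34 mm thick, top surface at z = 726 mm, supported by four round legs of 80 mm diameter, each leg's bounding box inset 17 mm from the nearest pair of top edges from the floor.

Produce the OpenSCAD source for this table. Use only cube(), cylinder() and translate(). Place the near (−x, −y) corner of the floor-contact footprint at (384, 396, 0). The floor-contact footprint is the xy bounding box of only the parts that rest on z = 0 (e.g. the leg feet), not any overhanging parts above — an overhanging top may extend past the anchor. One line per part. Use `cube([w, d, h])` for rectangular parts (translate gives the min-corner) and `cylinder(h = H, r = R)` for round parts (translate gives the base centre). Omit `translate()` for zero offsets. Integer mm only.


// leg_h = 726 - 34 = 692
translate([367, 379, 692]) cube([1449, 542, 34]);
translate([424, 436, 0]) cylinder(h = 692, r = 40);
translate([1759, 436, 0]) cylinder(h = 692, r = 40);
translate([424, 864, 0]) cylinder(h = 692, r = 40);
translate([1759, 864, 0]) cylinder(h = 692, r = 40);


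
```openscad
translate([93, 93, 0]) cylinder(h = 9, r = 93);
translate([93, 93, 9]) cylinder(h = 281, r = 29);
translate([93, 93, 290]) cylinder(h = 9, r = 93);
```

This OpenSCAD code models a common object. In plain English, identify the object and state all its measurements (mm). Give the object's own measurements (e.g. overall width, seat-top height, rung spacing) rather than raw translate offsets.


A spool: two coaxial disc flanges of radius 93 mm and thickness 9 mm, joined by a core cylinder of radius 29 mm and height 281 mm. The lower flange rests on z = 0 and the three cylinders share a vertical axis.


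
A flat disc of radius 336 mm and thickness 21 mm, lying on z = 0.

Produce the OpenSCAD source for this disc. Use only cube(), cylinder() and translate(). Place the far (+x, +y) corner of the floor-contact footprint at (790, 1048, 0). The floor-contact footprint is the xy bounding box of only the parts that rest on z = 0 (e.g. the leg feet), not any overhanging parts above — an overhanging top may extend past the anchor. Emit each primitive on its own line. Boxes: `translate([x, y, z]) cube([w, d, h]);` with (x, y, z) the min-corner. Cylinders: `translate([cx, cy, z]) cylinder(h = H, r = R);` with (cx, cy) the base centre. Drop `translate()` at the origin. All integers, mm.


translate([454, 712, 0]) cylinder(h = 21, r = 336);


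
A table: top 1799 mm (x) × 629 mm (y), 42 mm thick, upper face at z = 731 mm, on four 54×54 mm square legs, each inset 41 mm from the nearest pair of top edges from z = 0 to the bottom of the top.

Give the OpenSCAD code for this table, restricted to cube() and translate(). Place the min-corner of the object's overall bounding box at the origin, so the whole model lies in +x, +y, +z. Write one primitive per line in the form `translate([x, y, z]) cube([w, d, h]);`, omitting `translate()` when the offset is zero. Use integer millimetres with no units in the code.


translate([0, 0, 689]) cube([1799, 629, 42]);
translate([41, 41, 0]) cube([54, 54, 689]);
translate([1704, 41, 0]) cube([54, 54, 689]);
translate([41, 534, 0]) cube([54, 54, 689]);
translate([1704, 534, 0]) cube([54, 54, 689]);


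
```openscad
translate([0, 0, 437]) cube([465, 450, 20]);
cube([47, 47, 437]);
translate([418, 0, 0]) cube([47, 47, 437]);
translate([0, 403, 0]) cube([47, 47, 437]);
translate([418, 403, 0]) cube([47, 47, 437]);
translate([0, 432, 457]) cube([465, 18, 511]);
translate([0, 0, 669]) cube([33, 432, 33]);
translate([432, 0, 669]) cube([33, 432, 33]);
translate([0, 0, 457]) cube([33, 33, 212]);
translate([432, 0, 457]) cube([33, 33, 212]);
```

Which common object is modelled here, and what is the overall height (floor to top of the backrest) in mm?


A chair. The overall height is 968 mm.

A slab on four corner posts with a tall panel at the back — a chair. The seat slab sits at z = 437 with thickness 20, and the 511 mm backrest starts at the seat top, so the overall height is 437 + 20 + 511 = 968 mm.


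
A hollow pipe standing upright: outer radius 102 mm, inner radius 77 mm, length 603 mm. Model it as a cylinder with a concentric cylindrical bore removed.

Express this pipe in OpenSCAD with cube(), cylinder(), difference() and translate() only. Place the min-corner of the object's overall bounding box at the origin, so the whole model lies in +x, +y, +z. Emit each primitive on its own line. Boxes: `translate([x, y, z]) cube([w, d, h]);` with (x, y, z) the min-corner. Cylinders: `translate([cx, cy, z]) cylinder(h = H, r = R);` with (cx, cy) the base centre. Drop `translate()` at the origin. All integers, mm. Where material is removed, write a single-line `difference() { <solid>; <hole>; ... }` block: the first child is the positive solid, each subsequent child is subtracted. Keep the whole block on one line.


difference() { translate([102, 102, 0]) cylinder(h = 603, r = 102); translate([102, 102, 0]) cylinder(h = 603, r = 77); }


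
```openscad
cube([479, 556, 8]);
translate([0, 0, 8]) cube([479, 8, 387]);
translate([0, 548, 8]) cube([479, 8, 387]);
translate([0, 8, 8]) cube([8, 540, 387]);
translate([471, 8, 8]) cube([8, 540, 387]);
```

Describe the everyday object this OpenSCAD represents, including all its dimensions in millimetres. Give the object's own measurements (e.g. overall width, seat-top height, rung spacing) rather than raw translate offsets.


An open-topped rectangular box: outside dimensions 479×556×395 mm, with a uniform wall and base thickness of 8 mm. The base is a full 479×556 slab on the floor; four walls sit on top of the base. The front and back walls (the −y and +y sides) span the full width; the two side walls fit between them.


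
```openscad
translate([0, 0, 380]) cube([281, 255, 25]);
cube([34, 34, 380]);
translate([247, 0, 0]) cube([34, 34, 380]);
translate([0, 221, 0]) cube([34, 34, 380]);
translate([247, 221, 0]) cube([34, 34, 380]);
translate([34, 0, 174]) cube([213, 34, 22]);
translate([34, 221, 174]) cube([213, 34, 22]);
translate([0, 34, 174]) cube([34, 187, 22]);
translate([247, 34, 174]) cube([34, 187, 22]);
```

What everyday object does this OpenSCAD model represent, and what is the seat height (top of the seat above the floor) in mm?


A stool. The seat height is 405 mm.

A 281×255×25 slab at z = 380 on four corner posts — a stool. The seat top is 380 + 25 = 405 mm.


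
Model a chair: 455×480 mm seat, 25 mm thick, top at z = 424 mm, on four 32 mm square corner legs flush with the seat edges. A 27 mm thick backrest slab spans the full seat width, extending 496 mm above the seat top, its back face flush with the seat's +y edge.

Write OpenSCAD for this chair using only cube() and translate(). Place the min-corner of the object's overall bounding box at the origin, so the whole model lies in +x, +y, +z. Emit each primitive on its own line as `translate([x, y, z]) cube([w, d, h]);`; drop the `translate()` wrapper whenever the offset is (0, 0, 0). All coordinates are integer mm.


translate([0, 0, 399]) cube([455, 480, 25]);
cube([32, 32, 399]);
translate([423, 0, 0]) cube([32, 32, 399]);
translate([0, 448, 0]) cube([32, 32, 399]);
translate([423, 448, 0]) cube([32, 32, 399]);
translate([0, 453, 424]) cube([455, 27, 496]);


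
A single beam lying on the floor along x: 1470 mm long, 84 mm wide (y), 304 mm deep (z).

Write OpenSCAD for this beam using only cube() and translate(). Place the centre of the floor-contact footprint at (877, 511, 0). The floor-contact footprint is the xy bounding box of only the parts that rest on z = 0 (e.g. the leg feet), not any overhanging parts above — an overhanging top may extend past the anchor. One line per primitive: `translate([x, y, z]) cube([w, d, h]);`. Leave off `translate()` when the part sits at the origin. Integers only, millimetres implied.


translate([142, 469, 0]) cube([1470, 84, 304]);


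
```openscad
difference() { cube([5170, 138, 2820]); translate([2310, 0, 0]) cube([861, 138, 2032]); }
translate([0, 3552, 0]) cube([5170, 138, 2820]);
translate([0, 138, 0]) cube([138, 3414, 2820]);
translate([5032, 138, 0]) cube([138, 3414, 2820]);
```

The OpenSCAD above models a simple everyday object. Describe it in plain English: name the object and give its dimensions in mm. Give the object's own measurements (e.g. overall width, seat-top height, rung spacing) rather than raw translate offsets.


A single room: four walls, each 2820 mm tall and 138 mm thick, enclosing an outside footprint 5170×3690 mm (x × y), no floor or roof. The front and back walls (−y and +y sides) run the full x-width; the side walls fit between their inner faces. A door opening 861 mm wide and 2032 mm tall is cut through the front wall from the floor up, its −x edge 2310 mm from the wall's −x end.
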